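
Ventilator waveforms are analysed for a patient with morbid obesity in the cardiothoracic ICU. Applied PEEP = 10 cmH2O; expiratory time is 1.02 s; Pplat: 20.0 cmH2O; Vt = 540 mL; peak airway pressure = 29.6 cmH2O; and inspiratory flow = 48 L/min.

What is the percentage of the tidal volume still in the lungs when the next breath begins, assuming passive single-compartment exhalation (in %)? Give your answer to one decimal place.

20.7

Flow: 48 L/min ÷ 60 = 0.8 L/s.
R = (PIP − Pplat)/V̇ = (29.6 − 20.0) / 0.8 = 9.6/0.8 = 12.0 cmH2O·s/L.
C = Vt/(Pplat − PEEP) = 540.0 / (20.0 − 10) = 540.0/10.0 = 54.0 mL/cmH2O.
τ = R × C = 12.0 × 0.054 L/cmH2O = 0.648 s.
Fraction remaining at end-expiration = e^(−Te/τ) = e^(−1.02/0.648) = 0.2072 → 20.72%.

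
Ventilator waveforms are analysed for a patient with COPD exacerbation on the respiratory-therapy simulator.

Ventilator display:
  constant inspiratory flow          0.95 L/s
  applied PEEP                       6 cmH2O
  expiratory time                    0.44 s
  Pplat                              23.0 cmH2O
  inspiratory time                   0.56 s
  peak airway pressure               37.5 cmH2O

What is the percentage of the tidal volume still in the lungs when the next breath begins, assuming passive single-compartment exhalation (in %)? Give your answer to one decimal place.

Vt = flow × Ti = 0.95 L/s × 0.56 s × 1000 mL/L = 532.0 mL.
R = (PIP − Pplat)/V̇ = (37.5 − 23.0) / 0.95 = 14.5/0.95 = 15.263 cmH2O·s/L.
C = Vt/(Pplat − PEEP) = 532.0 / (23.0 − 6) = 532.0/17.0 = 31.294 mL/cmH2O.
τ = R × C = 15.263 × 0.03129 L/cmH2O = 0.4776 s.
Fraction remaining at end-expiration = e^(−Te/τ) = e^(−0.44/0.4776) = 0.398 → 39.8%.

39.8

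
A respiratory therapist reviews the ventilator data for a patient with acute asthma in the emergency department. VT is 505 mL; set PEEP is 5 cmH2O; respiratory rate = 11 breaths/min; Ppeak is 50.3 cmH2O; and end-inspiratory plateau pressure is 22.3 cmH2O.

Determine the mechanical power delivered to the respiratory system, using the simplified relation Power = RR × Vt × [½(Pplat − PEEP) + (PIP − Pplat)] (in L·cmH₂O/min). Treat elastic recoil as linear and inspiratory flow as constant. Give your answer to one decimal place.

203.6

Per-breath work = Vt × [½(Pplat−PEEP) + (PIP−Pplat)] = 0.505 × [0.5×17.3 + 28.0] = 0.505 × 36.65 = 18.508 L·cmH2O.
Power = 11 × 18.508 = 203.59 L·cmH2O/min.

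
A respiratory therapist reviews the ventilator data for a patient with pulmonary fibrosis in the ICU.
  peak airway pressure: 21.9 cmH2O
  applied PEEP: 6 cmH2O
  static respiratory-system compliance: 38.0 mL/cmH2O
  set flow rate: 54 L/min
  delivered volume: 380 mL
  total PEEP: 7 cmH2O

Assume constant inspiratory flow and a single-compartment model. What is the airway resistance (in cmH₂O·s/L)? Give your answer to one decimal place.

Flow: 54 L/min ÷ 60 = 0.9 L/s.
Total PEEP = 7 cmH2O (set 6 + intrinsic 1); this is the baseline alveolar pressure.
Equation of motion (constant flow): PIP = Vt/C + R·V̇ + PEEP.
R·V̇ = PIP − Vt/C − PEEP = 21.9 − 380/38.0 − 7 = 21.9 − 10.0 − 7 = 4.9 cmH2O.
R = 4.9 / 0.9 = 5.444 cmH2O·s/L.

5.4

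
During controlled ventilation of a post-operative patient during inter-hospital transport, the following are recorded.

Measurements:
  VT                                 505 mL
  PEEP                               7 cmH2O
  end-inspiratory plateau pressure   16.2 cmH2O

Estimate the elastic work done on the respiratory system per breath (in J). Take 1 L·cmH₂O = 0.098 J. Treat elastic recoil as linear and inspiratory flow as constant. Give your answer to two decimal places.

0.23

Elastic work ≈ ½ × (Pplat − PEEP) × Vt = 0.5 × (16.2 − 7) × 0.505 L = 0.5 × 9.2 × 0.505 = 2.323 L·cmH2O.
× 0.098 J/(L·cmH2O) → 0.2277 J.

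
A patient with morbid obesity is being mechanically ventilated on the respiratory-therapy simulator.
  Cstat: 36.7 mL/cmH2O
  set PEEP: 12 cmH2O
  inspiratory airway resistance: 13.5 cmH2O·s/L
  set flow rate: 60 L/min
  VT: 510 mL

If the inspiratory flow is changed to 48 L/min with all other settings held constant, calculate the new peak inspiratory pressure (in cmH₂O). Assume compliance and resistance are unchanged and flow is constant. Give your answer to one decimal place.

36.7

Flow: 60 L/min ÷ 60 = 1 L/s.
New flow: 48 L/min ÷ 60 = 0.8 L/s.
PIP = Vt/C + R·V̇ + PEEP (constant-flow equation of motion).
Only the resistive term changes: ΔPIP = R × ΔV̇ = 13.5 × (0.8 − 1) = 13.5 × -0.2 = -2.7 cmH2O.
Original PIP = 510/36.7 + 13.5×1 + 12 = 39.396 cmH2O; new PIP = 39.396 + (-2.7) = 36.696 cmH2O.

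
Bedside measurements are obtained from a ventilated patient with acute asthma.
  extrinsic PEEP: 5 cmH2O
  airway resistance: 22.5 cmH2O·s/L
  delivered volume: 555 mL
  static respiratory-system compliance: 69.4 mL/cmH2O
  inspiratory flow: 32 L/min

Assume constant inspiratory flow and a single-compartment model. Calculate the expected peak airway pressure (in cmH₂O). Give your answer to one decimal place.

Flow: 32 L/min ÷ 60 = 0.5333 L/s.
Equation of motion (constant flow): PIP = Vt/C + R·V̇ + PEEP.
PIP = 555/69.4 + 22.5×0.5333 + 5 = 7.997 + 11.999 + 5 = 24.996 cmH2O.

25.0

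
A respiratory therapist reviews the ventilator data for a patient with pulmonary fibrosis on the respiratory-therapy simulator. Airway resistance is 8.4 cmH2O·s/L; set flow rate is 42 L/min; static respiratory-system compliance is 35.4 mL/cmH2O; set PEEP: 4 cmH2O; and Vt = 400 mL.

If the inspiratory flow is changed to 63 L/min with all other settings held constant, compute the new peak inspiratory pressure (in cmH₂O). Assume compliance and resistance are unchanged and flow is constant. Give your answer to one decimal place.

Flow: 42 L/min ÷ 60 = 0.7 L/s.
New flow: 63 L/min ÷ 60 = 1.05 L/s.
PIP = Vt/C + R·V̇ + PEEP (constant-flow equation of motion).
Only the resistive term changes: ΔPIP = R × ΔV̇ = 8.4 × (1.05 − 0.7) = 8.4 × 0.35 = 2.94 cmH2O.
Original PIP = 400/35.4 + 8.4×0.7 + 4 = 21.179 cmH2O; new PIP = 21.179 + (2.94) = 24.119 cmH2O.

24.1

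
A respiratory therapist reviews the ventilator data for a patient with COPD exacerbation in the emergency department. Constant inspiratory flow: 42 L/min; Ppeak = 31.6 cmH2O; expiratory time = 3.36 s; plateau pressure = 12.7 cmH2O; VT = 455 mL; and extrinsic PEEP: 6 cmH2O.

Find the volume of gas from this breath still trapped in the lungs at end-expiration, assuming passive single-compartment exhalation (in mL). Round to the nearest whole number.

73

Flow: 42 L/min ÷ 60 = 0.7 L/s.
R = (PIP − Pplat)/V̇ = (31.6 − 12.7) / 0.7 = 18.9/0.7 = 27.0 cmH2O·s/L.
C = Vt/(Pplat − PEEP) = 455.0 / (12.7 − 6) = 455.0/6.7 = 67.91 mL/cmH2O.
τ = R × C = 27.0 × 0.06791 L/cmH2O = 1.834 s.
Fraction remaining = e^(−Te/τ) = e^(−3.36/1.834) = 0.1601.
Trapped volume = 455.0 × 0.1601 = 72.846 mL.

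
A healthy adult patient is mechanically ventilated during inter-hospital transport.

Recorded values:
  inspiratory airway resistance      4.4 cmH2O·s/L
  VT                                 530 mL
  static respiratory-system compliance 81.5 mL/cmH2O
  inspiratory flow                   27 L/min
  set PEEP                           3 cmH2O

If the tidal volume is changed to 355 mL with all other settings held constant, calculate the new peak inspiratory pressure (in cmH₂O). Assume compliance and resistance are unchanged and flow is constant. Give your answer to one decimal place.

Flow: 27 L/min ÷ 60 = 0.45 L/s.
PIP = Vt/C + R·V̇ + PEEP (constant-flow equation of motion).
Only the elastic term changes: ΔPIP = ΔVt / C = (355 − 530) / 81.5 = -2.147 cmH2O.
Original PIP = 530/81.5 + 4.4×0.45 + 3 = 11.483 cmH2O; new PIP = 11.483 + (-2.147) = 9.336 cmH2O.

9.3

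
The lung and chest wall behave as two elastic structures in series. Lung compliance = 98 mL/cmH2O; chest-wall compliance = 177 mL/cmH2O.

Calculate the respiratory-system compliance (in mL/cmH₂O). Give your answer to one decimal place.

Lung and chest wall are elastances in series: 1/Crs = 1/CL + 1/Ccw.
1/Crs = 1/98 + 1/177 = 0.01585.
Crs = 63.091 mL/cmH2O.

63.1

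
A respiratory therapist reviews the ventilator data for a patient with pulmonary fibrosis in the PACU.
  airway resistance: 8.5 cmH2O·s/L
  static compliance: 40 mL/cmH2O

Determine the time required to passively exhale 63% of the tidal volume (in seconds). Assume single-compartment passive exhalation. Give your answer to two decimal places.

τ = R × C = 8.5 × 40 mL/cmH2O = 8.5 × 0.040 L/cmH2O = 0.34 s.
Exhaled fraction f = 1 − e^(−t/τ) → t = −τ·ln(1 − f) = −0.34·ln(0.37) = 0.338 s.

0.34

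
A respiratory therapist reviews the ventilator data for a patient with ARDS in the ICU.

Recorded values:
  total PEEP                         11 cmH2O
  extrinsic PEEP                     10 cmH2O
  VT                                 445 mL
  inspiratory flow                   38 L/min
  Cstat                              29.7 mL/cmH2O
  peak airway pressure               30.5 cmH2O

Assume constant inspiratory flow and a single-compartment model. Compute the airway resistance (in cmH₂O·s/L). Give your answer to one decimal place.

7.1

Flow: 38 L/min ÷ 60 = 0.6333 L/s.
Total PEEP = 11 cmH2O (set 10 + intrinsic 1); this is the baseline alveolar pressure.
Equation of motion (constant flow): PIP = Vt/C + R·V̇ + PEEP.
R·V̇ = PIP − Vt/C − PEEP = 30.5 − 445/29.7 − 11 = 30.5 − 14.983 − 11 = 4.517 cmH2O.
R = 4.517 / 0.6333 = 7.132 cmH2O·s/L.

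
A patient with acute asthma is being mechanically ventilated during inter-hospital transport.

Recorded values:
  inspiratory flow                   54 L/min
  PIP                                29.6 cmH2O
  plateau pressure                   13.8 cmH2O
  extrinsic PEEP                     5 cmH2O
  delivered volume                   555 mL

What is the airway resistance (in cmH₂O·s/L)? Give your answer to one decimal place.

17.6

Flow: 54 L/min ÷ 60 = 0.9 L/s.
Raw = (PIP − Pplat) / flow = (29.6 − 13.8) / 0.9 = 15.8 / 0.9 = 17.556 cmH2O·s/L.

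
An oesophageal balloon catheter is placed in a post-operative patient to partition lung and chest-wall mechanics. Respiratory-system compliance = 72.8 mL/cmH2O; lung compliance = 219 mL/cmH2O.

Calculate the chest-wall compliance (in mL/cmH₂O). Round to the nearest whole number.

1/Ccw = 1/Crs − 1/CL.
1/Ccw = 1/72.8 − 1/219 = 0.00917.
Ccw = 109.05 mL/cmH2O.

109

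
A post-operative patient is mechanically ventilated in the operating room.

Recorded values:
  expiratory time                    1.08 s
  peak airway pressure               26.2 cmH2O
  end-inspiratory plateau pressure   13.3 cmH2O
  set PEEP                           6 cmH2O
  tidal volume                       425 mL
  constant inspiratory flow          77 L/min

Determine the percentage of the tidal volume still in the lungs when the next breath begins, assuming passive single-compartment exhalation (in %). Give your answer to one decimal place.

Flow: 77 L/min ÷ 60 = 1.2833 L/s.
R = (PIP − Pplat)/V̇ = (26.2 − 13.3) / 1.2833 = 12.9/1.2833 = 10.052 cmH2O·s/L.
C = Vt/(Pplat − PEEP) = 425.0 / (13.3 − 6) = 425.0/7.3 = 58.219 mL/cmH2O.
τ = R × C = 10.052 × 0.05822 L/cmH2O = 0.5852 s.
Fraction remaining at end-expiration = e^(−Te/τ) = e^(−1.08/0.5852) = 0.1579 → 15.79%.

15.8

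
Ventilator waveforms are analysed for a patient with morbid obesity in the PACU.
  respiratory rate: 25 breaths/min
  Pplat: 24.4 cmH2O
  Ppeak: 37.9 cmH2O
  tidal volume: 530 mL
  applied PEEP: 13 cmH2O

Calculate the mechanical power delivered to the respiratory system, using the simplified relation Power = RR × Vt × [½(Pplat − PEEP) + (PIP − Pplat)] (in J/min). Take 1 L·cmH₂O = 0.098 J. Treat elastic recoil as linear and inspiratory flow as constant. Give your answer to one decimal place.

24.9

Per-breath work = Vt × [½(Pplat−PEEP) + (PIP−Pplat)] = 0.530 × [0.5×11.4 + 13.5] = 0.530 × 19.2 = 10.176 L·cmH2O.
Power = 25 × 10.176 = 254.4 L·cmH2O/min.
× 0.098 J/(L·cmH2O) → 24.931 J/min.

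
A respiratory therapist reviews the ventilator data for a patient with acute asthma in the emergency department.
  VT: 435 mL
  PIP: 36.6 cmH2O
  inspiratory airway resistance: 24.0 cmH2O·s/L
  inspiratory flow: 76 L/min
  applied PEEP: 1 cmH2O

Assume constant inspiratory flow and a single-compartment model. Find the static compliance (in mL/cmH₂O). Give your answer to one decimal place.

Flow: 76 L/min ÷ 60 = 1.2667 L/s.
Equation of motion (constant flow): PIP = Vt/C + R·V̇ + PEEP.
Vt/C = PIP − R·V̇ − PEEP = 36.6 − 24.0×1.2667 − 1 = 36.6 − 30.401 − 1 = 5.199 cmH2O.
C = Vt / 5.199 = 435 / 5.199 = 83.67 mL/cmH2O.

83.7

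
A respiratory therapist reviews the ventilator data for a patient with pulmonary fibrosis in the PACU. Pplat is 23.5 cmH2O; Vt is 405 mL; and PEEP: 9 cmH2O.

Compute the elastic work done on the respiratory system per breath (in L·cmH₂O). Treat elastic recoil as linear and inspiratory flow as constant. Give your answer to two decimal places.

Elastic work ≈ ½ × (Pplat − PEEP) × Vt = 0.5 × (23.5 − 9) × 0.405 L = 0.5 × 14.5 × 0.405 = 2.936 L·cmH2O.

2.94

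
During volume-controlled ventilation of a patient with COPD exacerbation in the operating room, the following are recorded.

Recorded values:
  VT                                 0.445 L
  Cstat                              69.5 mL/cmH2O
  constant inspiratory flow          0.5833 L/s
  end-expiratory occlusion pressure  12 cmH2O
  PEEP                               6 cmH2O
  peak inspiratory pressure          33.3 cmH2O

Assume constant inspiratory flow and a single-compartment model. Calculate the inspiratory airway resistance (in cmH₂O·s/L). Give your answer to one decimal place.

Total PEEP = 12 cmH2O (set 6 + intrinsic 6); this is the baseline alveolar pressure.
Equation of motion (constant flow): PIP = Vt/C + R·V̇ + PEEP.
R·V̇ = PIP − Vt/C − PEEP = 33.3 − 445/69.5 − 12 = 33.3 − 6.403 − 12 = 14.897 cmH2O.
R = 14.897 / 0.5833 = 25.539 cmH2O·s/L.

25.5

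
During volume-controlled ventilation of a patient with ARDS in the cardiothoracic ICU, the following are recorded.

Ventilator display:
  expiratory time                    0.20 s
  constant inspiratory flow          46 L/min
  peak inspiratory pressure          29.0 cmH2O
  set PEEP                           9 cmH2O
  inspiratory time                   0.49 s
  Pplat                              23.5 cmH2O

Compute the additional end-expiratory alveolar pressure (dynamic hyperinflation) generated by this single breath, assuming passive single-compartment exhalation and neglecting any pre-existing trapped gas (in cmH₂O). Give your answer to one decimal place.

4.9

Flow: 46 L/min ÷ 60 = 0.7667 L/s.
Vt = flow × Ti = 0.7667 L/s × 0.49 s × 1000 mL/L = 375.68 mL.
R = (PIP − Pplat)/V̇ = (29.0 − 23.5) / 0.7667 = 5.5/0.7667 = 7.174 cmH2O·s/L.
C = Vt/(Pplat − PEEP) = 375.68 / (23.5 − 9) = 375.68/14.5 = 25.909 mL/cmH2O.
τ = R × C = 7.174 × 0.02591 L/cmH2O = 0.1859 s.
Fraction remaining = e^(−Te/τ) = e^(−0.20/0.1859) = 0.341; trapped volume = 375.68 × 0.341 = 128.11 mL.
Additional alveolar pressure from trapping ≈ V_trapped / C = 128.11 / 25.909 = 4.945 cmH2O.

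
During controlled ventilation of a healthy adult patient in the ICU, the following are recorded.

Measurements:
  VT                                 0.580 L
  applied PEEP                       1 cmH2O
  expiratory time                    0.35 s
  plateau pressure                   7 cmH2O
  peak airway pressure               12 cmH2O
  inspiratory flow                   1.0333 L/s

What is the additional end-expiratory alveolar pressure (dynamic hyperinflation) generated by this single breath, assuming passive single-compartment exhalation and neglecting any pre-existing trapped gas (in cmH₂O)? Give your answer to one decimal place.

R = (PIP − Pplat)/V̇ = (12 − 7) / 1.0333 = 5.0/1.0333 = 4.839 cmH2O·s/L.
C = Vt/(Pplat − PEEP) = 580.0 / (7 − 1) = 580.0/6.0 = 96.667 mL/cmH2O.
τ = R × C = 4.839 × 0.09667 L/cmH2O = 0.4678 s.
Fraction remaining = e^(−Te/τ) = e^(−0.35/0.4678) = 0.4732; trapped volume = 580.0 × 0.4732 = 274.46 mL.
Additional alveolar pressure from trapping ≈ V_trapped / C = 274.46 / 96.667 = 2.839 cmH2O.

2.8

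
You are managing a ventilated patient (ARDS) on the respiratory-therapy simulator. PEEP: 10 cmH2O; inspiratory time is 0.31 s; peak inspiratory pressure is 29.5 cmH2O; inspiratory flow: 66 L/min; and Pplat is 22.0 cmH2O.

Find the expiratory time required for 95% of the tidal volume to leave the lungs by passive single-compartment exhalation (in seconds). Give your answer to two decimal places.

Flow: 66 L/min ÷ 60 = 1.1 L/s.
Vt = flow × Ti = 1.1 L/s × 0.31 s × 1000 mL/L = 341.0 mL.
R = (PIP − Pplat)/V̇ = (29.5 − 22.0) / 1.1 = 7.5/1.1 = 6.818 cmH2O·s/L.
C = Vt/(Pplat − PEEP) = 341.0 / (22.0 − 10) = 341.0/12.0 = 28.417 mL/cmH2O.
τ = R × C = 6.818 × 0.02842 L/cmH2O = 0.1938 s.
t = −τ·ln(1 − 0.95) = −0.1938·ln(0.05) = 0.5806 s.

0.58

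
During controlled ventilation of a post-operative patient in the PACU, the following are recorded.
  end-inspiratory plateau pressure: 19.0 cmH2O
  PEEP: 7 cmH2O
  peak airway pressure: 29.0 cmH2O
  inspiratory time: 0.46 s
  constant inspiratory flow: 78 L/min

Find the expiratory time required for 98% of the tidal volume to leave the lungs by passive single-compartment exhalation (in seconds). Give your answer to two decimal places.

Flow: 78 L/min ÷ 60 = 1.3 L/s.
Vt = flow × Ti = 1.3 L/s × 0.46 s × 1000 mL/L = 598.0 mL.
R = (PIP − Pplat)/V̇ = (29.0 − 19.0) / 1.3 = 10.0/1.3 = 7.692 cmH2O·s/L.
C = Vt/(Pplat − PEEP) = 598.0 / (19.0 − 7) = 598.0/12.0 = 49.833 mL/cmH2O.
τ = R × C = 7.692 × 0.04983 L/cmH2O = 0.3833 s.
t = −τ·ln(1 − 0.98) = −0.3833·ln(0.02) = 1.499 s.

1.50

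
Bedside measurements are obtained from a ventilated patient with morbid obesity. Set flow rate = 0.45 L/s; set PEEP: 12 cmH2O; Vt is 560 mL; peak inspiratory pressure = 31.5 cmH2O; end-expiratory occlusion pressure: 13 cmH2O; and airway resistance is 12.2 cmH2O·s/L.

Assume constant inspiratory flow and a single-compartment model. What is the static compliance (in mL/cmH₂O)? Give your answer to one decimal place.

43.0

Total PEEP = 13 cmH2O (set 12 + intrinsic 1); this is the baseline alveolar pressure.
Equation of motion (constant flow): PIP = Vt/C + R·V̇ + PEEP.
Vt/C = PIP − R·V̇ − PEEP = 31.5 − 12.2×0.45 − 13 = 31.5 − 5.49 − 13 = 13.01 cmH2O.
C = Vt / 13.01 = 560 / 13.01 = 43.044 mL/cmH2O.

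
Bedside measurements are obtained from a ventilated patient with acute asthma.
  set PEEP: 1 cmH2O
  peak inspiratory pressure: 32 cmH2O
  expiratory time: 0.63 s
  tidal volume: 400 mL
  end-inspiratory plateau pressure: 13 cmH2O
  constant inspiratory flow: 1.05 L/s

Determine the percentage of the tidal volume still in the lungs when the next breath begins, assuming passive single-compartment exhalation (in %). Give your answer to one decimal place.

R = (PIP − Pplat)/V̇ = (32 − 13) / 1.05 = 19.0/1.05 = 18.095 cmH2O·s/L.
C = Vt/(Pplat − PEEP) = 400.0 / (13 − 1) = 400.0/12.0 = 33.333 mL/cmH2O.
τ = R × C = 18.095 × 0.03333 L/cmH2O = 0.6031 s.
Fraction remaining at end-expiration = e^(−Te/τ) = e^(−0.63/0.6031) = 0.3518 → 35.18%.

35.2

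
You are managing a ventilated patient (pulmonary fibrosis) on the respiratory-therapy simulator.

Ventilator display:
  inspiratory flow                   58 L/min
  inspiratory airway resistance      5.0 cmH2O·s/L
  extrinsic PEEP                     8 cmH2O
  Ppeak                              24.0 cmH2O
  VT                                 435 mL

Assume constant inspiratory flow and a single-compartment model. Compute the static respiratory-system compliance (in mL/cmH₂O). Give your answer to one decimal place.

Flow: 58 L/min ÷ 60 = 0.9667 L/s.
Equation of motion (constant flow): PIP = Vt/C + R·V̇ + PEEP.
Vt/C = PIP − R·V̇ − PEEP = 24.0 − 5.0×0.9667 − 8 = 24.0 − 4.834 − 8 = 11.166 cmH2O.
C = Vt / 11.166 = 435 / 11.166 = 38.958 mL/cmH2O.

39.0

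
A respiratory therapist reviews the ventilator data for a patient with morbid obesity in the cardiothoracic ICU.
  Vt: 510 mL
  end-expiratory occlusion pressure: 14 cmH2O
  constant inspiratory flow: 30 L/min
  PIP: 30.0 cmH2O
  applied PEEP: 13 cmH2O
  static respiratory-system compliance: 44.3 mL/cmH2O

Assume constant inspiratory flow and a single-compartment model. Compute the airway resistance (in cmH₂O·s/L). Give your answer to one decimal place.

Flow: 30 L/min ÷ 60 = 0.5 L/s.
Total PEEP = 14 cmH2O (set 13 + intrinsic 1); this is the baseline alveolar pressure.
Equation of motion (constant flow): PIP = Vt/C + R·V̇ + PEEP.
R·V̇ = PIP − Vt/C − PEEP = 30.0 − 510/44.3 − 14 = 30.0 − 11.512 − 14 = 4.488 cmH2O.
R = 4.488 / 0.5 = 8.976 cmH2O·s/L.

9.0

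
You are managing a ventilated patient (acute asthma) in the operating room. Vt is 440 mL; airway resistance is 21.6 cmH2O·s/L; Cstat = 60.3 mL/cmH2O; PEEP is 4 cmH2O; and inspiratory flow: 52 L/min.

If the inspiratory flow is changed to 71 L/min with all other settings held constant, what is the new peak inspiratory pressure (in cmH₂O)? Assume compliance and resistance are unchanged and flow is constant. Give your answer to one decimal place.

Flow: 52 L/min ÷ 60 = 0.8667 L/s.
New flow: 71 L/min ÷ 60 = 1.1833 L/s.
PIP = Vt/C + R·V̇ + PEEP (constant-flow equation of motion).
Only the resistive term changes: ΔPIP = R × ΔV̇ = 21.6 × (1.1833 − 0.8667) = 21.6 × 0.3166 = 6.839 cmH2O.
Original PIP = 440/60.3 + 21.6×0.8667 + 4 = 30.018 cmH2O; new PIP = 30.018 + (6.839) = 36.857 cmH2O.

36.9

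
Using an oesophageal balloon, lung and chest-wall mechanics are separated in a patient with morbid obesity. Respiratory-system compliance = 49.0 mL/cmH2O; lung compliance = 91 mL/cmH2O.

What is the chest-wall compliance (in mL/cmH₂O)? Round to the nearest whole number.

106

1/Ccw = 1/Crs − 1/CL.
1/Ccw = 1/49.0 − 1/91 = 0.009419.
Ccw = 106.17 mL/cmH2O.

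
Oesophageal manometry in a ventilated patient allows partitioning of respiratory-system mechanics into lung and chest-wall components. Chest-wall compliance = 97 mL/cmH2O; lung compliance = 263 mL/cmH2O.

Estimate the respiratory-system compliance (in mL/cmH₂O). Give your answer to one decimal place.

Lung and chest wall are elastances in series: 1/Crs = 1/CL + 1/Ccw.
1/Crs = 1/263 + 1/97 = 0.01411.
Crs = 70.872 mL/cmH2O.

70.9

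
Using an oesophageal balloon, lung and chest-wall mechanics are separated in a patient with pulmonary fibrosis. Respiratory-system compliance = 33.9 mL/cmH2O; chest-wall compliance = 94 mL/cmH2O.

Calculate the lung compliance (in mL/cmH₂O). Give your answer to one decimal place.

1/CL = 1/Crs − 1/Ccw.
1/CL = 1/33.9 − 1/94 = 0.01886.
CL = 53.022 mL/cmH2O.

53.0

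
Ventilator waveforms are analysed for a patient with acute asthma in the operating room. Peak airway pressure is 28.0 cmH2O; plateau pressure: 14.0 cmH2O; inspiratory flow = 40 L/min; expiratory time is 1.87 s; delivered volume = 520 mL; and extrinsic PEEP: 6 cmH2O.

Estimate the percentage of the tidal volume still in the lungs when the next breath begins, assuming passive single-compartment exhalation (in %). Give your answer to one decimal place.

Flow: 40 L/min ÷ 60 = 0.6667 L/s.
R = (PIP − Pplat)/V̇ = (28.0 − 14.0) / 0.6667 = 14.0/0.6667 = 20.999 cmH2O·s/L.
C = Vt/(Pplat − PEEP) = 520.0 / (14.0 − 6) = 520.0/8.0 = 65.0 mL/cmH2O.
τ = R × C = 20.999 × 0.065 L/cmH2O = 1.365 s.
Fraction remaining at end-expiration = e^(−Te/τ) = e^(−1.87/1.365) = 0.2541 → 25.41%.

25.4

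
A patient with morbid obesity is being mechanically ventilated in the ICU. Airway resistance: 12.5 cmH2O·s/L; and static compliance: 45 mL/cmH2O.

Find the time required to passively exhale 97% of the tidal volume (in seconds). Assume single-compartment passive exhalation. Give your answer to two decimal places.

1.97

τ = R × C = 12.5 × 45 mL/cmH2O = 12.5 × 0.045 L/cmH2O = 0.5625 s.
Exhaled fraction f = 1 − e^(−t/τ) → t = −τ·ln(1 − f) = −0.5625·ln(0.03) = 1.972 s.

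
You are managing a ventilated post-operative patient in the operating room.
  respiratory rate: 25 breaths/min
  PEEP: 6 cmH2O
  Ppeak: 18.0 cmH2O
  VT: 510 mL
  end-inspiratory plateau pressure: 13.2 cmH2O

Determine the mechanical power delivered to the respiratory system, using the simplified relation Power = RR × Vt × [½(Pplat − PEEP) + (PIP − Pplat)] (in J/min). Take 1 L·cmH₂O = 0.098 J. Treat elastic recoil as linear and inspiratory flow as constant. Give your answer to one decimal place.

Per-breath work = Vt × [½(Pplat−PEEP) + (PIP−Pplat)] = 0.510 × [0.5×7.2 + 4.8] = 0.510 × 8.4 = 4.284 L·cmH2O.
Power = 25 × 4.284 = 107.1 L·cmH2O/min.
× 0.098 J/(L·cmH2O) → 10.496 J/min.

10.5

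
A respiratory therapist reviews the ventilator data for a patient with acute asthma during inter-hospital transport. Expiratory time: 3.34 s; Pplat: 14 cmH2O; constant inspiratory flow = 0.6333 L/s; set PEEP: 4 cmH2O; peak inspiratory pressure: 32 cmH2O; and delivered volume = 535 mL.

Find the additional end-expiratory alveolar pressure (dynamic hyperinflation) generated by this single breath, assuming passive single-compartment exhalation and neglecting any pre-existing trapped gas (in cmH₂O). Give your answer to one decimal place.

1.1

R = (PIP − Pplat)/V̇ = (32 − 14) / 0.6333 = 18.0/0.6333 = 28.423 cmH2O·s/L.
C = Vt/(Pplat − PEEP) = 535.0 / (14 − 4) = 535.0/10.0 = 53.5 mL/cmH2O.
τ = R × C = 28.423 × 0.0535 L/cmH2O = 1.521 s.
Fraction remaining = e^(−Te/τ) = e^(−3.34/1.521) = 0.1113; trapped volume = 535.0 × 0.1113 = 59.546 mL.
Additional alveolar pressure from trapping ≈ V_trapped / C = 59.546 / 53.5 = 1.113 cmH2O.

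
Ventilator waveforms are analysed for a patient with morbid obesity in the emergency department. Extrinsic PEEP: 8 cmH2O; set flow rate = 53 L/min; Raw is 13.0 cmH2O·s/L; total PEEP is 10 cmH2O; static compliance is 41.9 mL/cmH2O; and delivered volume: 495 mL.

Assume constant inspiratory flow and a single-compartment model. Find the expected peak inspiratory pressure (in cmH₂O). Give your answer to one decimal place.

Flow: 53 L/min ÷ 60 = 0.8833 L/s.
Total PEEP = 10 cmH2O (set 8 + intrinsic 2); this is the baseline alveolar pressure.
Equation of motion (constant flow): PIP = Vt/C + R·V̇ + PEEP.
PIP = 495/41.9 + 13.0×0.8833 + 10 = 11.814 + 11.483 + 10 = 33.297 cmH2O.

33.3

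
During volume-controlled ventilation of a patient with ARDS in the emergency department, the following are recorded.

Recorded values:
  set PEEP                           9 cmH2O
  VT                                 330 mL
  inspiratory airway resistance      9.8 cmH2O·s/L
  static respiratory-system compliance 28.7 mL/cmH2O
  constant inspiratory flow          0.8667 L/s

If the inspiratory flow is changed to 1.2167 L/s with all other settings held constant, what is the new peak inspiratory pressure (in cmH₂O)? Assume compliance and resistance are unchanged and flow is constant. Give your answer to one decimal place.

32.4

PIP = Vt/C + R·V̇ + PEEP (constant-flow equation of motion).
Only the resistive term changes: ΔPIP = R × ΔV̇ = 9.8 × (1.2167 − 0.8667) = 9.8 × 0.35 = 3.43 cmH2O.
Original PIP = 330/28.7 + 9.8×0.8667 + 9 = 28.992 cmH2O; new PIP = 28.992 + (3.43) = 32.422 cmH2O.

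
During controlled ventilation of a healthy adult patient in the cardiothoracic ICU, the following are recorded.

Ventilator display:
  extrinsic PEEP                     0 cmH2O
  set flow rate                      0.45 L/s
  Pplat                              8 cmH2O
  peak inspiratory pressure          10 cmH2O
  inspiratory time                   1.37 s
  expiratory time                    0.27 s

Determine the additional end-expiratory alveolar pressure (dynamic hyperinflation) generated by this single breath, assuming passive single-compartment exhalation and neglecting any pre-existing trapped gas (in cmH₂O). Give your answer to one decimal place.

Vt = flow × Ti = 0.45 L/s × 1.37 s × 1000 mL/L = 616.5 mL.
R = (PIP − Pplat)/V̇ = (10 − 8) / 0.45 = 2.0/0.45 = 4.444 cmH2O·s/L.
C = Vt/(Pplat − PEEP) = 616.5 / (8 − 0) = 616.5/8.0 = 77.063 mL/cmH2O.
τ = R × C = 4.444 × 0.07706 L/cmH2O = 0.3425 s.
Fraction remaining = e^(−Te/τ) = e^(−0.27/0.3425) = 0.4546; trapped volume = 616.5 × 0.4546 = 280.26 mL.
Additional alveolar pressure from trapping ≈ V_trapped / C = 280.26 / 77.063 = 3.637 cmH2O.

3.6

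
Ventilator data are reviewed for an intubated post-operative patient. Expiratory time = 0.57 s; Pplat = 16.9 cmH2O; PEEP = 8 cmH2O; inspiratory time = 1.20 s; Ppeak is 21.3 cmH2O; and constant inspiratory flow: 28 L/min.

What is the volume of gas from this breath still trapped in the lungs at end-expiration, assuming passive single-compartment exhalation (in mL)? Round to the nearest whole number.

214

Flow: 28 L/min ÷ 60 = 0.4667 L/s.
Vt = flow × Ti = 0.4667 L/s × 1.20 s × 1000 mL/L = 560.04 mL.
R = (PIP − Pplat)/V̇ = (21.3 − 16.9) / 0.4667 = 4.4/0.4667 = 9.428 cmH2O·s/L.
C = Vt/(Pplat − PEEP) = 560.04 / (16.9 − 8) = 560.04/8.9 = 62.926 mL/cmH2O.
τ = R × C = 9.428 × 0.06293 L/cmH2O = 0.5933 s.
Fraction remaining = e^(−Te/τ) = e^(−0.57/0.5933) = 0.3826.
Trapped volume = 560.04 × 0.3826 = 214.27 mL.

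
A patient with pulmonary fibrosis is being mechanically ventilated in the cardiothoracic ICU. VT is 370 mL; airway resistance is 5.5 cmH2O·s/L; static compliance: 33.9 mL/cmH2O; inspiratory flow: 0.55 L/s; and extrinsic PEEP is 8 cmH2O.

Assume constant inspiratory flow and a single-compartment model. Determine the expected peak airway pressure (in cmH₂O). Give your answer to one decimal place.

21.9

Equation of motion (constant flow): PIP = Vt/C + R·V̇ + PEEP.
PIP = 370/33.9 + 5.5×0.55 + 8 = 10.914 + 3.025 + 8 = 21.939 cmH2O.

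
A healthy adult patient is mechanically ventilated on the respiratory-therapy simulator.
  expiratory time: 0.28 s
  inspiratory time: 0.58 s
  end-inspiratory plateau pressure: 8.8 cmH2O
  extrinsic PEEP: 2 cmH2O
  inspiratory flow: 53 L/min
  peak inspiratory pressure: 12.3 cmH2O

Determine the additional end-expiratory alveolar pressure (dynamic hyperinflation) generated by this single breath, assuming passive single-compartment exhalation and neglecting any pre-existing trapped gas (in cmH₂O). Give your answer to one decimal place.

2.7

Flow: 53 L/min ÷ 60 = 0.8833 L/s.
Vt = flow × Ti = 0.8833 L/s × 0.58 s × 1000 mL/L = 512.31 mL.
R = (PIP − Pplat)/V̇ = (12.3 − 8.8) / 0.8833 = 3.5/0.8833 = 3.962 cmH2O·s/L.
C = Vt/(Pplat − PEEP) = 512.31 / (8.8 − 2) = 512.31/6.8 = 75.34 mL/cmH2O.
τ = R × C = 3.962 × 0.07534 L/cmH2O = 0.2985 s.
Fraction remaining = e^(−Te/τ) = e^(−0.28/0.2985) = 0.3914; trapped volume = 512.31 × 0.3914 = 200.52 mL.
Additional alveolar pressure from trapping ≈ V_trapped / C = 200.52 / 75.34 = 2.662 cmH2O.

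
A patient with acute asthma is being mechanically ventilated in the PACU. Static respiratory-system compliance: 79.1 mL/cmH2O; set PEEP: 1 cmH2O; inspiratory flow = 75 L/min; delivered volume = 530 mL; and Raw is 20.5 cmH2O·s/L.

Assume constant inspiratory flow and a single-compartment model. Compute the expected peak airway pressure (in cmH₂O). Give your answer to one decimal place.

33.3

Flow: 75 L/min ÷ 60 = 1.25 L/s.
Equation of motion (constant flow): PIP = Vt/C + R·V̇ + PEEP.
PIP = 530/79.1 + 20.5×1.25 + 1 = 6.7 + 25.625 + 1 = 33.325 cmH2O.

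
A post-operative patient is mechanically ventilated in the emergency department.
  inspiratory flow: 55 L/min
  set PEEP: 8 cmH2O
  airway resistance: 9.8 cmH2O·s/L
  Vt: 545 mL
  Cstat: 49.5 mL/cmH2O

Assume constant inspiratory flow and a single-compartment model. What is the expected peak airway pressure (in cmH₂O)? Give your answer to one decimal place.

Flow: 55 L/min ÷ 60 = 0.9167 L/s.
Equation of motion (constant flow): PIP = Vt/C + R·V̇ + PEEP.
PIP = 545/49.5 + 9.8×0.9167 + 8 = 11.01 + 8.984 + 8 = 27.994 cmH2O.

28.0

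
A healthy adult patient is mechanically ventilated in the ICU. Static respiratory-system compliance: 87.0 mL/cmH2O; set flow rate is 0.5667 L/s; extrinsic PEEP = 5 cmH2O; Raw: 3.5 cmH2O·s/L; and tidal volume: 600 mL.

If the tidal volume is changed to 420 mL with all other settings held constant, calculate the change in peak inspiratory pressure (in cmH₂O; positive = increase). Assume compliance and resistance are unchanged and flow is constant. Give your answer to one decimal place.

PIP = Vt/C + R·V̇ + PEEP (constant-flow equation of motion).
Only the elastic term changes: ΔPIP = ΔVt / C = (420 − 600) / 87.0 = -2.069 cmH2O.

-2.1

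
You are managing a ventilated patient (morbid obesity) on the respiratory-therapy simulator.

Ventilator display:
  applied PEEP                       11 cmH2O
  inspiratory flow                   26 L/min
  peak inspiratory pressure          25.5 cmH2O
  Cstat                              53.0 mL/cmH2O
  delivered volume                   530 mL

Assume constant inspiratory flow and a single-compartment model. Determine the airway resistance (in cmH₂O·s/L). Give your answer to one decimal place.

Flow: 26 L/min ÷ 60 = 0.4333 L/s.
Equation of motion (constant flow): PIP = Vt/C + R·V̇ + PEEP.
R·V̇ = PIP − Vt/C − PEEP = 25.5 − 530/53.0 − 11 = 25.5 − 10.0 − 11 = 4.5 cmH2O.
R = 4.5 / 0.4333 = 10.385 cmH2O·s/L.

10.4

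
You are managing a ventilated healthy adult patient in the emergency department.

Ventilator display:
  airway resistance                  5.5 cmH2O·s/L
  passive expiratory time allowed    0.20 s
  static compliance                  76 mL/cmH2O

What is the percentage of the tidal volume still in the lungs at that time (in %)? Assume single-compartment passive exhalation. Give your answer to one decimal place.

τ = R × C = 5.5 × 76 mL/cmH2O = 5.5 × 0.076 L/cmH2O = 0.418 s.
Passive exhalation: V(t)/V₀ = e^(−t/τ) = e^(−0.20/0.418) = 0.6197.
Fraction remaining = 0.6197 → 61.97%.

62.0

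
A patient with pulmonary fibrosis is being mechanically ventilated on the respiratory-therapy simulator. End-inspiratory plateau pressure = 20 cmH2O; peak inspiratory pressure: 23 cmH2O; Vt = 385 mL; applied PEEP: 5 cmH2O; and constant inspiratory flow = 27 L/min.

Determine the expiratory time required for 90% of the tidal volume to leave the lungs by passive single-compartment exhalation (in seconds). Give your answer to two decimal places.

Flow: 27 L/min ÷ 60 = 0.45 L/s.
R = (PIP − Pplat)/V̇ = (23 − 20) / 0.45 = 3.0/0.45 = 6.667 cmH2O·s/L.
C = Vt/(Pplat − PEEP) = 385.0 / (20 − 5) = 385.0/15.0 = 25.667 mL/cmH2O.
τ = R × C = 6.667 × 0.02567 L/cmH2O = 0.1711 s.
t = −τ·ln(1 − 0.90) = −0.1711·ln(0.1) = 0.394 s.

0.39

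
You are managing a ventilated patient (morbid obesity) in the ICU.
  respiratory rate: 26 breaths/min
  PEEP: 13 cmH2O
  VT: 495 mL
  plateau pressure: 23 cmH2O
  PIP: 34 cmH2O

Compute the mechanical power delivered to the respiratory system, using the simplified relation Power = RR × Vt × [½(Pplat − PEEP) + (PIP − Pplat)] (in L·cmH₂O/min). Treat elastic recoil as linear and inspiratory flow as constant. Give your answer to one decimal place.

205.9

Per-breath work = Vt × [½(Pplat−PEEP) + (PIP−Pplat)] = 0.495 × [0.5×10.0 + 11.0] = 0.495 × 16.0 = 7.92 L·cmH2O.
Power = 26 × 7.92 = 205.92 L·cmH2O/min.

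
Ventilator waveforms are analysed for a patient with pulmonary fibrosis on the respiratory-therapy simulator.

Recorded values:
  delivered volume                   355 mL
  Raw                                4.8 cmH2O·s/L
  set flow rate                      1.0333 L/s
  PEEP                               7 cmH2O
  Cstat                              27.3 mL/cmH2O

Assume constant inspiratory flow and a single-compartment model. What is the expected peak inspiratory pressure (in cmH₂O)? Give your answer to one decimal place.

25.0

Equation of motion (constant flow): PIP = Vt/C + R·V̇ + PEEP.
PIP = 355/27.3 + 4.8×1.0333 + 7 = 13.004 + 4.96 + 7 = 24.964 cmH2O.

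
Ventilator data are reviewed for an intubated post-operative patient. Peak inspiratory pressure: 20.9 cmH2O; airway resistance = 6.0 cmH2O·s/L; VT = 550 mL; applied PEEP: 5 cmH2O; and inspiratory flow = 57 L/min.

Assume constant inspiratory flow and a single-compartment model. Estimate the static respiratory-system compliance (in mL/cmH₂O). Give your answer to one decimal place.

53.9

Flow: 57 L/min ÷ 60 = 0.95 L/s.
Equation of motion (constant flow): PIP = Vt/C + R·V̇ + PEEP.
Vt/C = PIP − R·V̇ − PEEP = 20.9 − 6.0×0.95 − 5 = 20.9 − 5.7 − 5 = 10.2 cmH2O.
C = Vt / 10.2 = 550 / 10.2 = 53.922 mL/cmH2O.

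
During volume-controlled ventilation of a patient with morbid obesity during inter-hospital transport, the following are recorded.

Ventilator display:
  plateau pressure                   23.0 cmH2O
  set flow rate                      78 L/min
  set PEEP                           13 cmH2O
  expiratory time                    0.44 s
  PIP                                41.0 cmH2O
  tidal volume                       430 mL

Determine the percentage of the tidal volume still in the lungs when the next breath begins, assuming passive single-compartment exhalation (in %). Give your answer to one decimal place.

Flow: 78 L/min ÷ 60 = 1.3 L/s.
R = (PIP − Pplat)/V̇ = (41.0 − 23.0) / 1.3 = 18.0/1.3 = 13.846 cmH2O·s/L.
C = Vt/(Pplat − PEEP) = 430.0 / (23.0 − 13) = 430.0/10.0 = 43.0 mL/cmH2O.
τ = R × C = 13.846 × 0.043 L/cmH2O = 0.5954 s.
Fraction remaining at end-expiration = e^(−Te/τ) = e^(−0.44/0.5954) = 0.4776 → 47.76%.

47.8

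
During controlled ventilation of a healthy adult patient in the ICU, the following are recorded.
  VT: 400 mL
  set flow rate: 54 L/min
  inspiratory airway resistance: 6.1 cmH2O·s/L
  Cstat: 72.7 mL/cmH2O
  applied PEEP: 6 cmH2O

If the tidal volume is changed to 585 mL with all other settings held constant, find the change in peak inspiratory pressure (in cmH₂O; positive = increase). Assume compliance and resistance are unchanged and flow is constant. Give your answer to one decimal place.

2.5

PIP = Vt/C + R·V̇ + PEEP (constant-flow equation of motion).
Only the elastic term changes: ΔPIP = ΔVt / C = (585 − 400) / 72.7 = 2.545 cmH2O.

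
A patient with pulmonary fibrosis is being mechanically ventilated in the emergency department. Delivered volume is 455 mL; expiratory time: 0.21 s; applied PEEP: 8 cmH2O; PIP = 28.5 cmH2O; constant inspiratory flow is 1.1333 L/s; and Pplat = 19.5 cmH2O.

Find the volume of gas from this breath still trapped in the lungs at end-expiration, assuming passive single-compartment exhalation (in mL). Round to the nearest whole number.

R = (PIP − Pplat)/V̇ = (28.5 − 19.5) / 1.1333 = 9.0/1.1333 = 7.941 cmH2O·s/L.
C = Vt/(Pplat − PEEP) = 455.0 / (19.5 − 8) = 455.0/11.5 = 39.565 mL/cmH2O.
τ = R × C = 7.941 × 0.03957 L/cmH2O = 0.3142 s.
Fraction remaining = e^(−Te/τ) = e^(−0.21/0.3142) = 0.5125.
Trapped volume = 455.0 × 0.5125 = 233.19 mL.

233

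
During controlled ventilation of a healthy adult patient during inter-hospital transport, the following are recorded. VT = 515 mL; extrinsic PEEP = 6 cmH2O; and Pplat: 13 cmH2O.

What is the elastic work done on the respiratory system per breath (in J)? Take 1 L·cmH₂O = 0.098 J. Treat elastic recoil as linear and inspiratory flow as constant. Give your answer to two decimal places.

Elastic work ≈ ½ × (Pplat − PEEP) × Vt = 0.5 × (13 − 6) × 0.515 L = 0.5 × 7.0 × 0.515 = 1.803 L·cmH2O.
× 0.098 J/(L·cmH2O) → 0.1767 J.

0.18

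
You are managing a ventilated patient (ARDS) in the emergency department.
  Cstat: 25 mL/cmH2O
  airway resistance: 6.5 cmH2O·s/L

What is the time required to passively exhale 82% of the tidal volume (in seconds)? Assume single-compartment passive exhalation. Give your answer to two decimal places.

τ = R × C = 6.5 × 25 mL/cmH2O = 6.5 × 0.025 L/cmH2O = 0.1625 s.
Exhaled fraction f = 1 − e^(−t/τ) → t = −τ·ln(1 − f) = −0.1625·ln(0.18) = 0.2787 s.

0.28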